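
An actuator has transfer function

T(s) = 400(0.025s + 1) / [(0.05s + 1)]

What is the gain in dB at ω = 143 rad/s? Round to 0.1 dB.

46.3 dB

At ω = 143 rad/s:
zero (1 + j143·0.025) = 1 + j3.575 → |·| ≈ 3.7122, ∠ ≈ 74.37°
pole (1 + j143·0.05) = 1 + j7.15 → |·| ≈ 7.2196, ∠ ≈ 82.04°
|T| = 400 · 3.7122 / (7.2196) ≈ 205.67
Gain = 20 log₁₀(205.67) ≈ 46.26 dB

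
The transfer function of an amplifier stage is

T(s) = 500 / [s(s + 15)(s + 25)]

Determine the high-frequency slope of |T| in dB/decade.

Each pole contributes −20 dB/decade at high frequency; each zero contributes +20 dB/decade.
Net: 0 zero(s) − 3 pole(s) → -60 dB/decade.

-60 dB/decade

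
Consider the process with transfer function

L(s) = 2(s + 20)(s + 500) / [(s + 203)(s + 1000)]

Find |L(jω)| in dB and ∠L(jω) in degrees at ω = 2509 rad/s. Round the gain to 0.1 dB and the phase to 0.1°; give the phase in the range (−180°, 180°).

5.5 dB, 14.6°

At s = jω = j2509:
zero (s+20): 20 + j2509 → |·| = √(20²+2509²) = √6295481 ≈ 2509.1, ∠ = arctan(2509/20) ≈ 89.54°
zero (s+500): 500 + j2509 → |·| = √(500²+2509²) = √6545081 ≈ 2558.3, ∠ = arctan(2509/500) ≈ 78.73°
pole (s+203): 203 + j2509 → |·| = √(203²+2509²) = √6336290 ≈ 2517.2, ∠ = arctan(2509/203) ≈ 85.37°
pole (s+1000): 1000 + j2509 → |·| = √(1000²+2509²) = √7295081 ≈ 2700.9, ∠ = arctan(2509/1000) ≈ 68.27°
|L| = 2 · 6.419e+06 / 6.7987e+06 ≈ 1.8883
Gain = 20 log₁₀(1.8883) ≈ 5.52 dB
∠L = 168.27° − 153.64° = 14.63°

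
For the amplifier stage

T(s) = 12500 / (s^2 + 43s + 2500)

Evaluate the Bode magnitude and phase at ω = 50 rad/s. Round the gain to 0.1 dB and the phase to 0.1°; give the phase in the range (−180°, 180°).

15.3 dB, -90.0°

At s = jω = j50:
quadratic: (j50)² + 43·j50 + 2500 = 0 + j2150 → |·| ≈ 2150, ∠ ≈ 90.00°
|T| = 12500 / 2150 ≈ 5.814
Gain = 20 log₁₀(5.814) ≈ 15.29 dB
∠T = 0.00° − 90.00° = -90.00°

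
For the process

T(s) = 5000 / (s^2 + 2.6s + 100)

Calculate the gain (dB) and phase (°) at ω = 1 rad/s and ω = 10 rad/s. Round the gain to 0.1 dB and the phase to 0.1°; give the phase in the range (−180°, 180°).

At s = jω = j1:
quadratic: (j1)² + 2.6·j1 + 100 = 99 + j2.6 → |·| ≈ 99.034, ∠ ≈ 1.50°
|T| = 5000 / 99.034 ≈ 50.488
Gain = 20 log₁₀(50.488) ≈ 34.06 dB
∠T = 0.00° − 1.50° = -1.50°

At s = jω = j10:
quadratic: (j10)² + 2.6·j10 + 100 = 0 + j26 → |·| ≈ 26, ∠ ≈ 90.00°
|T| = 5000 / 26 ≈ 192.31
Gain = 20 log₁₀(192.31) ≈ 45.68 dB
∠T = 0.00° − 90.00° = -90.00°

ω = 1: 34.1 dB, -1.5°; ω = 10: 45.7 dB, -90.0°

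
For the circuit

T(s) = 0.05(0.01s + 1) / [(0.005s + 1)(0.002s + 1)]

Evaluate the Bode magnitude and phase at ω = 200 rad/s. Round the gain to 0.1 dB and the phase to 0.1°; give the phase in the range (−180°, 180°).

-22.7 dB, -3.4°

At ω = 200 rad/s:
zero (1 + j200·0.01) = 1 + j2 → |·| ≈ 2.2361, ∠ ≈ 63.43°
pole (1 + j200·0.005) = 1 + j1 → |·| ≈ 1.4142, ∠ ≈ 45.00°
pole (1 + j200·0.002) = 1 + j0.4 → |·| ≈ 1.077, ∠ ≈ 21.80°
|T| = 0.05 · 2.2361 / (1.4142 · 1.077) ≈ 0.073407
Gain = 20 log₁₀(0.073407) ≈ -22.69 dB
∠T = (63.43°) − (45.00° + 21.80°) = -3.37°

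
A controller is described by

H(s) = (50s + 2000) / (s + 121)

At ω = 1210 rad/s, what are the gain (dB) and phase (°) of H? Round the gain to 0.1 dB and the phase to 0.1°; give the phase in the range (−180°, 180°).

Substitute s = j1210:
Numerator: 50(j1210) + 2000 = 2000 + j60500
Denominator: (j1210) + 121 = 121 + j1210
|N| = √(2000² + 60500²) ≈ 60533, ∠N ≈ 88.11°
|D| = √(121² + 1210²) ≈ 1216, ∠D ≈ 84.29°
|H| = 60533 / 1216 ≈ 49.78
Gain = 20 log₁₀(49.78) ≈ 33.94 dB
∠H = 88.11° − 84.29° = 3.82°

33.9 dB, 3.8°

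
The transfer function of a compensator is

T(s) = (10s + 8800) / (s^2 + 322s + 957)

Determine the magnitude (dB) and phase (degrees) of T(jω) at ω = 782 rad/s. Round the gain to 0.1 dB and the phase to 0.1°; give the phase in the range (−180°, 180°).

-35.0 dB, -116.0°

Substitute s = j782:
Numerator: 10(j782) + 8800 = 8800 + j7820
Denominator: (j782)^2 + 322(j782) + 957 = -610567 + j251804
|N| = √(8800² + 7820²) ≈ 11773, ∠N ≈ 41.63°
|D| = √(610567² + 251804²) ≈ 6.6045e+05, ∠D ≈ 157.59°
|T| = 11773 / 6.6045e+05 ≈ 0.017826
Gain = 20 log₁₀(0.017826) ≈ -34.98 dB
∠T = 41.63° − 157.59° = -115.96°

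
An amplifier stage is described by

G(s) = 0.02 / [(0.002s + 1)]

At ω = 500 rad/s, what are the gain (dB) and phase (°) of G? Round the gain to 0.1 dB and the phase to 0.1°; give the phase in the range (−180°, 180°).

At ω = 500 rad/s:
pole (1 + j500·0.002) = 1 + j1 → |·| ≈ 1.4142, ∠ ≈ 45.00°
|G| = 0.02 · 1 / (1.4142) ≈ 0.014142
Gain = 20 log₁₀(0.014142) ≈ -36.99 dB
∠G = (0°) − (45.00°) = -45.00°

-37.0 dB, -45.0°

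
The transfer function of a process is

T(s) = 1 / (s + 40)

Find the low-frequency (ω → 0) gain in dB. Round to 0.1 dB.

T(0) = 1 / 40 = 0.025
20 log₁₀(0.025) ≈ -32.04 dB

-32.0 dB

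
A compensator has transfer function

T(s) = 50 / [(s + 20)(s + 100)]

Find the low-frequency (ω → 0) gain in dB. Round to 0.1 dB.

T(0) = 50 / (20·100) = 0.025
20 log₁₀(0.025) ≈ -32.04 dB

-32.0 dB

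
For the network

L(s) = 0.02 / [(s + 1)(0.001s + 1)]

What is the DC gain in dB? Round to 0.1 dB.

L(0) = 0.02 · 1 / 1 = 0.02
20 log₁₀(0.02) ≈ -33.98 dB

-34.0 dB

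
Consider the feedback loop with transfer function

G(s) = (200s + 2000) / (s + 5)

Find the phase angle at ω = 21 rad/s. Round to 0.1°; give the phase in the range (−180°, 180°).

Substitute s = j21:
Numerator: 200(j21) + 2000 = 2000 + j4200
Denominator: (j21) + 5 = 5 + j21
|N| = √(2000² + 4200²) ≈ 4651.9, ∠N ≈ 64.54°
|D| = √(5² + 21²) ≈ 21.587, ∠D ≈ 76.61°
∠G = 64.54° − 76.61° = -12.07°

-12.1°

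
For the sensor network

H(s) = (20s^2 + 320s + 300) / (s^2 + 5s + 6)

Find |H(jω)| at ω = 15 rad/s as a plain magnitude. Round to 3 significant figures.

Substitute s = j15:
Numerator: 20(j15)^2 + 320(j15) + 300 = -4200 + j4800
Denominator: (j15)^2 + 5(j15) + 6 = -219 + j75
|N| = √(4200² + 4800²) ≈ 6378.1, ∠N ≈ 131.19°
|D| = √(219² + 75²) ≈ 231.49, ∠D ≈ 161.10°
|H| = 6378.1 / 231.49 ≈ 27.552

27.6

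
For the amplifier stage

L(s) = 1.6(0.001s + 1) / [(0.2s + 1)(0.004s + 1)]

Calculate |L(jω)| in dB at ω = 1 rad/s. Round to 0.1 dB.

3.9 dB

At ω = 1 rad/s:
zero (1 + j1·0.001) = 1 + j0.001 → |·| ≈ 1, ∠ ≈ 0.06°
pole (1 + j1·0.2) = 1 + j0.2 → |·| ≈ 1.0198, ∠ ≈ 11.31°
pole (1 + j1·0.004) = 1 + j0.004 → |·| ≈ 1, ∠ ≈ 0.23°
|L| = 1.6 · 1 / (1.0198 · 1) ≈ 1.5689
Gain = 20 log₁₀(1.5689) ≈ 3.91 dB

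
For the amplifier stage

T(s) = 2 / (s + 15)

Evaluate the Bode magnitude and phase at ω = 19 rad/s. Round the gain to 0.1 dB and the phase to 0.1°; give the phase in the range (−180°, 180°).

At s = jω = j19:
pole (s+15): 15 + j19 → |·| = √(15²+19²) = √586 ≈ 24.207, ∠ = arctan(19/15) ≈ 51.71°
|T| = 2 / 24.207 ≈ 0.082621
Gain = 20 log₁₀(0.082621) ≈ -21.66 dB
∠T = 0.00° − 51.71° = -51.71°

-21.7 dB, -51.7°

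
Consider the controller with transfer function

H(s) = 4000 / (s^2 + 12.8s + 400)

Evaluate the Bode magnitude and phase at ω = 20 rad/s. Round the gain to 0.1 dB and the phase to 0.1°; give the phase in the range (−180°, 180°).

23.9 dB, -90.0°

At s = jω = j20:
quadratic: (j20)² + 12.8·j20 + 400 = 0 + j256 → |·| ≈ 256, ∠ ≈ 90.00°
|H| = 4000 / 256 ≈ 15.625
Gain = 20 log₁₀(15.625) ≈ 23.88 dB
∠H = 0.00° − 90.00° = -90.00°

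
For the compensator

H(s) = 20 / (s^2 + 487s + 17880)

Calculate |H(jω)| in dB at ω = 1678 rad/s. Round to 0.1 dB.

Substitute s = j1678:
Numerator: 20 = 20 + j0
Denominator: (j1678)^2 + 487(j1678) + 17880 = -2797804 + j817186
|N| = √(20² + 0²) ≈ 20, ∠N ≈ 0.00°
|D| = √(2797804² + 817186²) ≈ 2.9147e+06, ∠D ≈ 163.72°
|H| = 20 / 2.9147e+06 ≈ 6.8618e-06
Gain = 20 log₁₀(6.8618e-06) ≈ -103.27 dB

-103.3 dB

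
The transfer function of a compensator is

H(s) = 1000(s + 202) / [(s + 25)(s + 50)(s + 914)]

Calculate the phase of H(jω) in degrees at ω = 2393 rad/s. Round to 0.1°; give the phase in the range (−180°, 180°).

At s = jω = j2393:
zero (s+202): 202 + j2393 → |·| = √(202²+2393²) = √5767253 ≈ 2401.5, ∠ = arctan(2393/202) ≈ 85.17°
pole (s+25): 25 + j2393 → |·| = √(25²+2393²) = √5727074 ≈ 2393.1, ∠ = arctan(2393/25) ≈ 89.40°
pole (s+50): 50 + j2393 → |·| = √(50²+2393²) = √5728949 ≈ 2393.5, ∠ = arctan(2393/50) ≈ 88.80°
pole (s+914): 914 + j2393 → |·| = √(914²+2393²) = √6561845 ≈ 2561.6, ∠ = arctan(2393/914) ≈ 69.10°
∠H = 85.17° − 247.30° = -162.13°

-162.1°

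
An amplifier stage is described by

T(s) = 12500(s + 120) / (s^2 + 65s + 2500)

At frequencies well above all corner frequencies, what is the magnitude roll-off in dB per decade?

Each pole contributes −20 dB/decade at high frequency; each zero contributes +20 dB/decade.
Net: 1 zero(s) − 2 pole(s) → -20 dB/decade.

-20 dB/decade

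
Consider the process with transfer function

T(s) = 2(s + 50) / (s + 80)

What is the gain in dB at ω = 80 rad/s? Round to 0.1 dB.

4.4 dB

At s = jω = j80:
zero (s+50): 50 + j80 → |·| = √(50²+80²) = √8900 ≈ 94.34, ∠ = arctan(80/50) ≈ 57.99°
pole (s+80): 80 + j80 → |·| = √(80²+80²) = √12800 ≈ 113.14, ∠ = arctan(80/80) ≈ 45.00°
|T| = 2 · 94.34 / 113.14 ≈ 1.6677
Gain = 20 log₁₀(1.6677) ≈ 4.44 dB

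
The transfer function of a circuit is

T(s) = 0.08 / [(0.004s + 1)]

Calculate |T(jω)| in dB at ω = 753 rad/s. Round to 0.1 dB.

-32.0 dB

At ω = 753 rad/s:
pole (1 + j753·0.004) = 1 + j3.012 → |·| ≈ 3.1737, ∠ ≈ 71.63°
|T| = 0.08 · 1 / (3.1737) ≈ 0.025207
Gain = 20 log₁₀(0.025207) ≈ -31.97 dB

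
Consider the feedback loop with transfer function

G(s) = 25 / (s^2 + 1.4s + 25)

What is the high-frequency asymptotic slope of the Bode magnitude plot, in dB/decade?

-40 dB/decade

Each pole contributes −20 dB/decade at high frequency; each zero contributes +20 dB/decade.
Net: 0 zero(s) − 2 pole(s) → -40 dB/decade.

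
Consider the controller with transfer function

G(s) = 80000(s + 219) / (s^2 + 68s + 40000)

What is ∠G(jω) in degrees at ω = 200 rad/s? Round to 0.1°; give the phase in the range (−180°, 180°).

At s = jω = j200:
zero (s+219): 219 + j200 → |·| = √(219²+200²) = √87961 ≈ 296.58, ∠ = arctan(200/219) ≈ 42.40°
quadratic: (j200)² + 68·j200 + 40000 = 0 + j13600 → |·| ≈ 13600, ∠ ≈ 90.00°
∠G = 42.40° − 90.00° = -47.60°

-47.6°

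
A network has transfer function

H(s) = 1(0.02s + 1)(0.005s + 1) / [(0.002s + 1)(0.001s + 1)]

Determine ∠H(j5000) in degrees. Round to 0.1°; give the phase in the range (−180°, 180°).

14.2°

At ω = 5000 rad/s:
zero (1 + j5000·0.02) = 1 + j100 → |·| ≈ 100, ∠ ≈ 89.43°
zero (1 + j5000·0.005) = 1 + j25 → |·| ≈ 25.02, ∠ ≈ 87.71°
pole (1 + j5000·0.002) = 1 + j10 → |·| ≈ 10.05, ∠ ≈ 84.29°
pole (1 + j5000·0.001) = 1 + j5 → |·| ≈ 5.099, ∠ ≈ 78.69°
∠H = (89.43° + 87.71°) − (84.29° + 78.69°) = 14.16°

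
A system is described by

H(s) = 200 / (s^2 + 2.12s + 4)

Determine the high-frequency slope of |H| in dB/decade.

-40 dB/decade

Each pole contributes −20 dB/decade at high frequency; each zero contributes +20 dB/decade.
Net: 0 zero(s) − 2 pole(s) → -40 dB/decade.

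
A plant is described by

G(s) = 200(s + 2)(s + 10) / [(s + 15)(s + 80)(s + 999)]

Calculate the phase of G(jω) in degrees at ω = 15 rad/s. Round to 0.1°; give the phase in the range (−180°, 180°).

82.2°

At s = jω = j15:
zero (s+2): 2 + j15 → |·| = √(2²+15²) = √229 ≈ 15.133, ∠ = arctan(15/2) ≈ 82.41°
zero (s+10): 10 + j15 → |·| = √(10²+15²) = √325 ≈ 18.028, ∠ = arctan(15/10) ≈ 56.31°
pole (s+15): 15 + j15 → |·| = √(15²+15²) = √450 ≈ 21.213, ∠ = arctan(15/15) ≈ 45.00°
pole (s+80): 80 + j15 → |·| = √(80²+15²) = √6625 ≈ 81.394, ∠ = arctan(15/80) ≈ 10.62°
pole (s+999): 999 + j15 → |·| = √(999²+15²) = √998226 ≈ 999.11, ∠ = arctan(15/999) ≈ 0.86°
∠G = 138.72° − 56.48° = 82.24°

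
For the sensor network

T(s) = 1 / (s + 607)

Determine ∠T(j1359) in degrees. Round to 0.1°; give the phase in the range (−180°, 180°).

At s = jω = j1359:
pole (s+607): 607 + j1359 → |·| = √(607²+1359²) = √2215330 ≈ 1488.4, ∠ = arctan(1359/607) ≈ 65.93°
∠T = 0.00° − 65.93° = -65.93°

-65.9°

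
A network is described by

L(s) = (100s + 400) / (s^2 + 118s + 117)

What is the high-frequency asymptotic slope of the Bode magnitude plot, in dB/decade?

Each pole contributes −20 dB/decade at high frequency; each zero contributes +20 dB/decade.
Net: 1 zero(s) − 2 pole(s) → -20 dB/decade.

-20 dB/decade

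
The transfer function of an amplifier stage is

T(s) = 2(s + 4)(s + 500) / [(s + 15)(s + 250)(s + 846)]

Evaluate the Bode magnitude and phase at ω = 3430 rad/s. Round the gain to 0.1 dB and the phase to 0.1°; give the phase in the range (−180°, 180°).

-64.9 dB, -80.1°

At s = jω = j3430:
zero (s+4): 4 + j3430 → |·| = √(4²+3430²) = √11764916 ≈ 3430, ∠ = arctan(3430/4) ≈ 89.93°
zero (s+500): 500 + j3430 → |·| = √(500²+3430²) = √12014900 ≈ 3466.3, ∠ = arctan(3430/500) ≈ 81.71°
pole (s+15): 15 + j3430 → |·| = √(15²+3430²) = √11765125 ≈ 3430, ∠ = arctan(3430/15) ≈ 89.75°
pole (s+250): 250 + j3430 → |·| = √(250²+3430²) = √11827400 ≈ 3439.1, ∠ = arctan(3430/250) ≈ 85.83°
pole (s+846): 846 + j3430 → |·| = √(846²+3430²) = √12480616 ≈ 3532.8, ∠ = arctan(3430/846) ≈ 76.14°
|T| = 2 · 1.1889e+07 / 4.1673e+10 ≈ 0.00057059
Gain = 20 log₁₀(0.00057059) ≈ -64.87 dB
∠T = 171.64° − 251.72° = -80.08°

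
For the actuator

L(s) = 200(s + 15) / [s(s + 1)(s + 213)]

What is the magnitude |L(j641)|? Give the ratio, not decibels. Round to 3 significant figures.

At s = jω = j641:
zero (s+15): 15 + j641 → |·| = √(15²+641²) = √411106 ≈ 641.18, ∠ = arctan(641/15) ≈ 88.66°
pole (s+1): 1 + j641 → |·| = √(1²+641²) = √410882 ≈ 641, ∠ = arctan(641/1) ≈ 89.91°
pole (s+213): 213 + j641 → |·| = √(213²+641²) = √456250 ≈ 675.46, ∠ = arctan(641/213) ≈ 71.62°
pole at origin: |s| = 641, ∠ = 90.00° (in denominator)
|L| = 200 · 641.18 / 2.7753e+08 ≈ 0.00046206

0.000462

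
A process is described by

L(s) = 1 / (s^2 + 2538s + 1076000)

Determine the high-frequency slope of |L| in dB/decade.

-40 dB/decade

Each pole contributes −20 dB/decade at high frequency; each zero contributes +20 dB/decade.
Net: 0 zero(s) − 2 pole(s) → -40 dB/decade.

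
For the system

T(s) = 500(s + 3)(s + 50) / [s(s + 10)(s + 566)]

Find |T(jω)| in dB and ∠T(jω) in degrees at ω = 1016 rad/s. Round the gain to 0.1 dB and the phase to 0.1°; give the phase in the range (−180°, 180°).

-7.3 dB, -63.3°

At s = jω = j1016:
zero (s+3): 3 + j1016 → |·| = √(3²+1016²) = √1032265 ≈ 1016, ∠ = arctan(1016/3) ≈ 89.83°
zero (s+50): 50 + j1016 → |·| = √(50²+1016²) = √1034756 ≈ 1017.2, ∠ = arctan(1016/50) ≈ 87.18°
pole (s+10): 10 + j1016 → |·| = √(10²+1016²) = √1032356 ≈ 1016, ∠ = arctan(1016/10) ≈ 89.44°
pole (s+566): 566 + j1016 → |·| = √(566²+1016²) = √1352612 ≈ 1163, ∠ = arctan(1016/566) ≈ 60.88°
pole at origin: |s| = 1016, ∠ = 90.00° (in denominator)
|T| = 500 · 1.0335e+06 / 1.2005e+09 ≈ 0.43045
Gain = 20 log₁₀(0.43045) ≈ -7.32 dB
∠T = 177.01° − 240.32° = -63.31°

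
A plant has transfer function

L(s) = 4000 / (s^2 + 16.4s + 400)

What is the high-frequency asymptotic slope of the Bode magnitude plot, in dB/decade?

-40 dB/decade

Each pole contributes −20 dB/decade at high frequency; each zero contributes +20 dB/decade.
Net: 0 zero(s) − 2 pole(s) → -40 dB/decade.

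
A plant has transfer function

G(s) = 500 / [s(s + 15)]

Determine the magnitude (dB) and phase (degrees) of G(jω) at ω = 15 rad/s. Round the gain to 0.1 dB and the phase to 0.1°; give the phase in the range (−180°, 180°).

3.9 dB, -135.0°

At s = jω = j15:
pole (s+15): 15 + j15 → |·| = √(15²+15²) = √450 ≈ 21.213, ∠ = arctan(15/15) ≈ 45.00°
pole at origin: |s| = 15, ∠ = 90.00° (in denominator)
|G| = 500 / 318.19 ≈ 1.5714
Gain = 20 log₁₀(1.5714) ≈ 3.93 dB
∠G = 0.00° − 135.00° = -135.00°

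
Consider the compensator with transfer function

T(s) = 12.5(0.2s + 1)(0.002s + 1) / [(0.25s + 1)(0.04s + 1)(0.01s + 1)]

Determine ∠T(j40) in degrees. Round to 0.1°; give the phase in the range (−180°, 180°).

-76.6°

At ω = 40 rad/s:
zero (1 + j40·0.2) = 1 + j8 → |·| ≈ 8.0623, ∠ ≈ 82.87°
zero (1 + j40·0.002) = 1 + j0.08 → |·| ≈ 1.0032, ∠ ≈ 4.57°
pole (1 + j40·0.25) = 1 + j10 → |·| ≈ 10.05, ∠ ≈ 84.29°
pole (1 + j40·0.04) = 1 + j1.6 → |·| ≈ 1.8868, ∠ ≈ 57.99°
pole (1 + j40·0.01) = 1 + j0.4 → |·| ≈ 1.077, ∠ ≈ 21.80°
∠T = (82.87° + 4.57°) − (84.29° + 57.99° + 21.80°) = -76.64°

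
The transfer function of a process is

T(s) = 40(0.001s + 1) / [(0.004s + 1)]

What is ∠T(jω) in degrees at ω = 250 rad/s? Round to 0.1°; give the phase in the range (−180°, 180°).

-31.0°

At ω = 250 rad/s:
zero (1 + j250·0.001) = 1 + j0.25 → |·| ≈ 1.0308, ∠ ≈ 14.04°
pole (1 + j250·0.004) = 1 + j1 → |·| ≈ 1.4142, ∠ ≈ 45.00°
∠T = (14.04°) − (45.00°) = -30.96°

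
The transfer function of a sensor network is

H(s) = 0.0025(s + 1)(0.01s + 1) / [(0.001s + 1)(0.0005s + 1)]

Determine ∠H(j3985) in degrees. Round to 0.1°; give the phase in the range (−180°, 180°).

39.3°

At ω = 3985 rad/s:
zero (1 + j3985·1) = 1 + j3985 → |·| ≈ 3985, ∠ ≈ 89.99°
zero (1 + j3985·0.01) = 1 + j39.85 → |·| ≈ 39.863, ∠ ≈ 88.56°
pole (1 + j3985·0.001) = 1 + j3.985 → |·| ≈ 4.1086, ∠ ≈ 75.91°
pole (1 + j3985·0.0005) = 1 + j1.9925 → |·| ≈ 2.2294, ∠ ≈ 63.35°
∠H = (89.99° + 88.56°) − (75.91° + 63.35°) = 39.29°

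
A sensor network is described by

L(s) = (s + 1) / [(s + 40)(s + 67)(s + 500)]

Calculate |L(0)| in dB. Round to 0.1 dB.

L(0) = 1·1 / (40·67·500) ≈ 7.4627e-07
20 log₁₀(7.4627e-07) ≈ -122.54 dB

-122.5 dB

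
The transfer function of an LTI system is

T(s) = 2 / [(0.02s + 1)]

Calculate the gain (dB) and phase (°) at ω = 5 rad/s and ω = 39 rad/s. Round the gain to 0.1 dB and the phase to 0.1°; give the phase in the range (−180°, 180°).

ω = 5: 6.0 dB, -5.7°; ω = 39: 4.0 dB, -38.0°

At ω = 5 rad/s:
pole (1 + j5·0.02) = 1 + j0.1 → |·| ≈ 1.005, ∠ ≈ 5.71°
|T| = 2 · 1 / (1.005) ≈ 1.99
Gain = 20 log₁₀(1.99) ≈ 5.98 dB
∠T = (0°) − (5.71°) = -5.71°

At ω = 39 rad/s:
pole (1 + j39·0.02) = 1 + j0.78 → |·| ≈ 1.2682, ∠ ≈ 37.95°
|T| = 2 · 1 / (1.2682) ≈ 1.577
Gain = 20 log₁₀(1.577) ≈ 3.96 dB
∠T = (0°) − (37.95°) = -37.95°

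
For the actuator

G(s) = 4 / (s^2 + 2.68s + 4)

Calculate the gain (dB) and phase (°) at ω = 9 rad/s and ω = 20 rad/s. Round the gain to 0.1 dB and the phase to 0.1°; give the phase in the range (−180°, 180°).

ω = 9: -26.1 dB, -162.6°; ω = 20: -40.0 dB, -172.3°

At s = jω = j9:
quadratic: (j9)² + 2.68·j9 + 4 = -77 + j24.12 → |·| ≈ 80.689, ∠ ≈ 162.61°
|G| = 4 / 80.689 ≈ 0.049573
Gain = 20 log₁₀(0.049573) ≈ -26.10 dB
∠G = 0.00° − 162.61° = -162.61°

At s = jω = j20:
quadratic: (j20)² + 2.68·j20 + 4 = -396 + j53.6 → |·| ≈ 399.61, ∠ ≈ 172.29°
|G| = 4 / 399.61 ≈ 0.01001
Gain = 20 log₁₀(0.01001) ≈ -39.99 dB
∠G = 0.00° − 172.29° = -172.29°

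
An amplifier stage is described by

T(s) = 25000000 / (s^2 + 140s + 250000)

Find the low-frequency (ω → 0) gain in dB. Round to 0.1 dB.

T(0) = 25000000 / 250000 = 100
20 log₁₀(100) ≈ 40.00 dB

40.0 dB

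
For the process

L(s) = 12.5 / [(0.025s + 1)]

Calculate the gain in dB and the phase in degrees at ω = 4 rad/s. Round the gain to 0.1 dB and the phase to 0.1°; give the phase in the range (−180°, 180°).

At ω = 4 rad/s:
pole (1 + j4·0.025) = 1 + j0.1 → |·| ≈ 1.005, ∠ ≈ 5.71°
|L| = 12.5 · 1 / (1.005) ≈ 12.438
Gain = 20 log₁₀(12.438) ≈ 21.90 dB
∠L = (0°) − (5.71°) = -5.71°

21.9 dB, -5.7°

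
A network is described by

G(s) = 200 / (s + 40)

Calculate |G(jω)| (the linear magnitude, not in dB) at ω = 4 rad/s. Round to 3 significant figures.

4.98

At s = jω = j4:
pole (s+40): 40 + j4 → |·| = √(40²+4²) = √1616 ≈ 40.2, ∠ = arctan(4/40) ≈ 5.71°
|G| = 200 / 40.2 ≈ 4.9751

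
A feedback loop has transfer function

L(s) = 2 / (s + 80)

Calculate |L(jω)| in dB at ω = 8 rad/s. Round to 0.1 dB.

-32.1 dB

Substitute s = j8:
Numerator: 2 = 2 + j0
Denominator: (j8) + 80 = 80 + j8
|N| = √(2² + 0²) ≈ 2, ∠N ≈ 0.00°
|D| = √(80² + 8²) ≈ 80.399, ∠D ≈ 5.71°
|L| = 2 / 80.399 ≈ 0.024876
Gain = 20 log₁₀(0.024876) ≈ -32.08 dB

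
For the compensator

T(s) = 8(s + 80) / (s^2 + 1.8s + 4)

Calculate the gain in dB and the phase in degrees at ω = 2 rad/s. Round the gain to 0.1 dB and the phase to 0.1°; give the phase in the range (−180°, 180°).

45.0 dB, -88.6°

At s = jω = j2:
zero (s+80): 80 + j2 → |·| = √(80²+2²) = √6404 ≈ 80.025, ∠ = arctan(2/80) ≈ 1.43°
quadratic: (j2)² + 1.8·j2 + 4 = 0 + j3.6 → |·| ≈ 3.6, ∠ ≈ 90.00°
|T| = 8 · 80.025 / 3.6 ≈ 177.83
Gain = 20 log₁₀(177.83) ≈ 45.00 dB
∠T = 1.43° − 90.00° = -88.57°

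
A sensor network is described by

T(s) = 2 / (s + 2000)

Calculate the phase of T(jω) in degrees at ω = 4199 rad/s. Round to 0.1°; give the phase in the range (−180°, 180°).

-64.5°

At s = jω = j4199:
pole (s+2000): 2000 + j4199 → |·| = √(2000²+4199²) = √21631601 ≈ 4651, ∠ = arctan(4199/2000) ≈ 64.53°
∠T = 0.00° − 64.53° = -64.53°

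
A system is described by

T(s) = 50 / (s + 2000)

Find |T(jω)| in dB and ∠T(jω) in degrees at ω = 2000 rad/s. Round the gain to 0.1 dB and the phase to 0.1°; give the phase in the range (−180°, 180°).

-35.1 dB, -45.0°

At s = jω = j2000:
pole (s+2000): 2000 + j2000 → |·| = √(2000²+2000²) = √8000000 ≈ 2828.4, ∠ = arctan(2000/2000) ≈ 45.00°
|T| = 50 / 2828.4 ≈ 0.017678
Gain = 20 log₁₀(0.017678) ≈ -35.05 dB
∠T = 0.00° − 45.00° = -45.00°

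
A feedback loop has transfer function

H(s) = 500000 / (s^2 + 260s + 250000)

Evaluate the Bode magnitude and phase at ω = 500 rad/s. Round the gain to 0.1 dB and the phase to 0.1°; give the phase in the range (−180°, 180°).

11.7 dB, -90.0°

At s = jω = j500:
quadratic: (j500)² + 260·j500 + 250000 = 0 + j130000 → |·| ≈ 1.3e+05, ∠ ≈ 90.00°
|H| = 500000 / 1.3e+05 ≈ 3.8462
Gain = 20 log₁₀(3.8462) ≈ 11.70 dB
∠H = 0.00° − 90.00° = -90.00°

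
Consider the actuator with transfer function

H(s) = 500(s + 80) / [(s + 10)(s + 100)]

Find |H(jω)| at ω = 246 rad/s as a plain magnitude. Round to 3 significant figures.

1.98

At s = jω = j246:
zero (s+80): 80 + j246 → |·| = √(80²+246²) = √66916 ≈ 258.68, ∠ = arctan(246/80) ≈ 71.99°
pole (s+10): 10 + j246 → |·| = √(10²+246²) = √60616 ≈ 246.2, ∠ = arctan(246/10) ≈ 87.67°
pole (s+100): 100 + j246 → |·| = √(100²+246²) = √70516 ≈ 265.55, ∠ = arctan(246/100) ≈ 67.88°
|H| = 500 · 258.68 / 65378 ≈ 1.9783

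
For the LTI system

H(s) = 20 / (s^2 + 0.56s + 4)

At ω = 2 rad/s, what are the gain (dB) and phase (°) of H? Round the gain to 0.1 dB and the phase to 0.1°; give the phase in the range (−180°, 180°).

25.0 dB, -90.0°

At s = jω = j2:
quadratic: (j2)² + 0.56·j2 + 4 = 0 + j1.12 → |·| ≈ 1.12, ∠ ≈ 90.00°
|H| = 20 / 1.12 ≈ 17.857
Gain = 20 log₁₀(17.857) ≈ 25.04 dB
∠H = 0.00° − 90.00° = -90.00°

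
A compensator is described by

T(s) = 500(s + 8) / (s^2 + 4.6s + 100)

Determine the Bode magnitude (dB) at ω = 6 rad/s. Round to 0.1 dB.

37.1 dB

At s = jω = j6:
zero (s+8): 8 + j6 → |·| = √(8²+6²) = √100 ≈ 10, ∠ = arctan(6/8) ≈ 36.87°
quadratic: (j6)² + 4.6·j6 + 100 = 64 + j27.6 → |·| ≈ 69.698, ∠ ≈ 23.33°
|T| = 500 · 10 / 69.698 ≈ 71.738
Gain = 20 log₁₀(71.738) ≈ 37.11 dB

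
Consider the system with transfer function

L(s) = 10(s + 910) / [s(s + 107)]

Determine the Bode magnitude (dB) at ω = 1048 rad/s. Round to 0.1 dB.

At s = jω = j1048:
zero (s+910): 910 + j1048 → |·| = √(910²+1048²) = √1926404 ≈ 1387.9, ∠ = arctan(1048/910) ≈ 49.03°
pole (s+107): 107 + j1048 → |·| = √(107²+1048²) = √1109753 ≈ 1053.4, ∠ = arctan(1048/107) ≈ 84.17°
pole at origin: |s| = 1048, ∠ = 90.00° (in denominator)
|L| = 10 · 1387.9 / 1.104e+06 ≈ 0.012572
Gain = 20 log₁₀(0.012572) ≈ -38.01 dB

-38.0 dB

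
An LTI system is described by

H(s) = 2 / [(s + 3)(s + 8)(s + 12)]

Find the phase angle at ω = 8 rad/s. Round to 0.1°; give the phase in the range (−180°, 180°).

At s = jω = j8:
pole (s+3): 3 + j8 → |·| = √(3²+8²) = √73 ≈ 8.544, ∠ = arctan(8/3) ≈ 69.44°
pole (s+8): 8 + j8 → |·| = √(8²+8²) = √128 ≈ 11.314, ∠ = arctan(8/8) ≈ 45.00°
pole (s+12): 12 + j8 → |·| = √(12²+8²) = √208 ≈ 14.422, ∠ = arctan(8/12) ≈ 33.69°
∠H = 0.00° − 148.13° = -148.13°

-148.1°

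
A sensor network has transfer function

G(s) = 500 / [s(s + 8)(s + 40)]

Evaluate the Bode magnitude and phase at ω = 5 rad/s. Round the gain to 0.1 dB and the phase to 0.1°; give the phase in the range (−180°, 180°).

At s = jω = j5:
pole (s+8): 8 + j5 → |·| = √(8²+5²) = √89 ≈ 9.434, ∠ = arctan(5/8) ≈ 32.01°
pole (s+40): 40 + j5 → |·| = √(40²+5²) = √1625 ≈ 40.311, ∠ = arctan(5/40) ≈ 7.13°
pole at origin: |s| = 5, ∠ = 90.00° (in denominator)
|G| = 500 / 1901.5 ≈ 0.26295
Gain = 20 log₁₀(0.26295) ≈ -11.60 dB
∠G = 0.00° − 129.14° = -129.14°

-11.6 dB, -129.1°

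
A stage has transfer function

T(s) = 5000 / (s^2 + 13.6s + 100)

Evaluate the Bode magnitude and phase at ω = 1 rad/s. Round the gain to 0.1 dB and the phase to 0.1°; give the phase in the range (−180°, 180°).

At s = jω = j1:
quadratic: (j1)² + 13.6·j1 + 100 = 99 + j13.6 → |·| ≈ 99.93, ∠ ≈ 7.82°
|T| = 5000 / 99.93 ≈ 50.035
Gain = 20 log₁₀(50.035) ≈ 33.99 dB
∠T = 0.00° − 7.82° = -7.82°

34.0 dB, -7.8°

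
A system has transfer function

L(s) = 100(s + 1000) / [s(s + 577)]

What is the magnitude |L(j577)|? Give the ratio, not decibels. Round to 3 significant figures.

0.245

At s = jω = j577:
zero (s+1000): 1000 + j577 → |·| = √(1000²+577²) = √1332929 ≈ 1154.5, ∠ = arctan(577/1000) ≈ 29.98°
pole (s+577): 577 + j577 → |·| = √(577²+577²) = √665858 ≈ 816, ∠ = arctan(577/577) ≈ 45.00°
pole at origin: |s| = 577, ∠ = 90.00° (in denominator)
|L| = 100 · 1154.5 / 4.7083e+05 ≈ 0.24521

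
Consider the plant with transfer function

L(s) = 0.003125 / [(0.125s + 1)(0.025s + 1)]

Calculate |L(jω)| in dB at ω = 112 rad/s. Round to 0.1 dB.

At ω = 112 rad/s:
pole (1 + j112·0.125) = 1 + j14 → |·| ≈ 14.036, ∠ ≈ 85.91°
pole (1 + j112·0.025) = 1 + j2.8 → |·| ≈ 2.9732, ∠ ≈ 70.35°
|L| = 0.003125 · 1 / (14.036 · 2.9732) ≈ 7.4883e-05
Gain = 20 log₁₀(7.4883e-05) ≈ -82.51 dB

-82.5 dB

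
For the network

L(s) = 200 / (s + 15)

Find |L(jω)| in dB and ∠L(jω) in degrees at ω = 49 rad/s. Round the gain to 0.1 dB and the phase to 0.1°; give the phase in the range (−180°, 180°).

11.8 dB, -73.0°

At s = jω = j49:
pole (s+15): 15 + j49 → |·| = √(15²+49²) = √2626 ≈ 51.245, ∠ = arctan(49/15) ≈ 72.98°
|L| = 200 / 51.245 ≈ 3.9028
Gain = 20 log₁₀(3.9028) ≈ 11.83 dB
∠L = 0.00° − 72.98° = -72.98°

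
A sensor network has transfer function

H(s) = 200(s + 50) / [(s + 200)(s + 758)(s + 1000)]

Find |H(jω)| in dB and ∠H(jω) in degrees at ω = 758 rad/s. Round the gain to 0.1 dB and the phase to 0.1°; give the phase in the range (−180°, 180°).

At s = jω = j758:
zero (s+50): 50 + j758 → |·| = √(50²+758²) = √577064 ≈ 759.65, ∠ = arctan(758/50) ≈ 86.23°
pole (s+200): 200 + j758 → |·| = √(200²+758²) = √614564 ≈ 783.94, ∠ = arctan(758/200) ≈ 75.22°
pole (s+758): 758 + j758 → |·| = √(758²+758²) = √1149128 ≈ 1072, ∠ = arctan(758/758) ≈ 45.00°
pole (s+1000): 1000 + j758 → |·| = √(1000²+758²) = √1574564 ≈ 1254.8, ∠ = arctan(758/1000) ≈ 37.16°
|H| = 200 · 759.65 / 1.0545e+09 ≈ 0.00014408
Gain = 20 log₁₀(0.00014408) ≈ -76.83 dB
∠H = 86.23° − 157.38° = -71.15°

-76.8 dB, -71.2°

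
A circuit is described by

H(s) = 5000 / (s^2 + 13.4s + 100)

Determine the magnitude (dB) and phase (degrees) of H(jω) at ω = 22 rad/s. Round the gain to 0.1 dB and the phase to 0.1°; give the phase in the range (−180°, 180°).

At s = jω = j22:
quadratic: (j22)² + 13.4·j22 + 100 = -384 + j294.8 → |·| ≈ 484.11, ∠ ≈ 142.49°
|H| = 5000 / 484.11 ≈ 10.328
Gain = 20 log₁₀(10.328) ≈ 20.28 dB
∠H = 0.00° − 142.49° = -142.49°

20.3 dB, -142.5°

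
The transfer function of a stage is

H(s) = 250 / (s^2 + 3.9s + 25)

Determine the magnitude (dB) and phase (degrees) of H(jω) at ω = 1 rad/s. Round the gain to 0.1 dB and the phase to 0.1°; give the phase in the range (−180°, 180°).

At s = jω = j1:
quadratic: (j1)² + 3.9·j1 + 25 = 24 + j3.9 → |·| ≈ 24.315, ∠ ≈ 9.23°
|H| = 250 / 24.315 ≈ 10.282
Gain = 20 log₁₀(10.282) ≈ 20.24 dB
∠H = 0.00° − 9.23° = -9.23°

20.2 dB, -9.2°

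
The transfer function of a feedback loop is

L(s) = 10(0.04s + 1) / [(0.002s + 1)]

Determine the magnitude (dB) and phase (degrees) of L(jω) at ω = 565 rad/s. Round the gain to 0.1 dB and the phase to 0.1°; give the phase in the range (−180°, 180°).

43.5 dB, 39.0°

At ω = 565 rad/s:
zero (1 + j565·0.04) = 1 + j22.6 → |·| ≈ 22.622, ∠ ≈ 87.47°
pole (1 + j565·0.002) = 1 + j1.13 → |·| ≈ 1.5089, ∠ ≈ 48.49°
|L| = 10 · 22.622 / (1.5089) ≈ 149.92
Gain = 20 log₁₀(149.92) ≈ 43.52 dB
∠L = (87.47°) − (48.49°) = 38.98°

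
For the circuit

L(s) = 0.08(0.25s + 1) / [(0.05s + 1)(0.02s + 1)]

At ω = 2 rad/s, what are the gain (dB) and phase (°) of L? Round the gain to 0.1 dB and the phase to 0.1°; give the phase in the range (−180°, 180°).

At ω = 2 rad/s:
zero (1 + j2·0.25) = 1 + j0.5 → |·| ≈ 1.118, ∠ ≈ 26.57°
pole (1 + j2·0.05) = 1 + j0.1 → |·| ≈ 1.005, ∠ ≈ 5.71°
pole (1 + j2·0.02) = 1 + j0.04 → |·| ≈ 1.0008, ∠ ≈ 2.29°
|L| = 0.08 · 1.118 / (1.005 · 1.0008) ≈ 0.088924
Gain = 20 log₁₀(0.088924) ≈ -21.02 dB
∠L = (26.57°) − (5.71° + 2.29°) = 18.57°

-21.0 dB, 18.6°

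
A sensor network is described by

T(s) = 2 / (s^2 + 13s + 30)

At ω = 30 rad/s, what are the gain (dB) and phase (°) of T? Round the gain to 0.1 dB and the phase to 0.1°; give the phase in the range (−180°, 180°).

-53.6 dB, -155.9°

Substitute s = j30:
Numerator: 2 = 2 + j0
Denominator: (j30)^2 + 13(j30) + 30 = -870 + j390
|N| = √(2² + 0²) ≈ 2, ∠N ≈ 0.00°
|D| = √(870² + 390²) ≈ 953.41, ∠D ≈ 155.85°
|T| = 2 / 953.41 ≈ 0.0020977
Gain = 20 log₁₀(0.0020977) ≈ -53.57 dB
∠T = 0.00° − 155.85° = -155.85°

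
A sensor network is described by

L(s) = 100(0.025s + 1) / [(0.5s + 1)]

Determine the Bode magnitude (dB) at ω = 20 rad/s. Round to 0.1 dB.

20.9 dB

At ω = 20 rad/s:
zero (1 + j20·0.025) = 1 + j0.5 → |·| ≈ 1.118, ∠ ≈ 26.57°
pole (1 + j20·0.5) = 1 + j10 → |·| ≈ 10.05, ∠ ≈ 84.29°
|L| = 100 · 1.118 / (10.05) ≈ 11.124
Gain = 20 log₁₀(11.124) ≈ 20.93 dB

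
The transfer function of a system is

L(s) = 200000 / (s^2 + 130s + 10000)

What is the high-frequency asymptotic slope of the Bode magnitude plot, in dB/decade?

Each pole contributes −20 dB/decade at high frequency; each zero contributes +20 dB/decade.
Net: 0 zero(s) − 2 pole(s) → -40 dB/decade.

-40 dB/decade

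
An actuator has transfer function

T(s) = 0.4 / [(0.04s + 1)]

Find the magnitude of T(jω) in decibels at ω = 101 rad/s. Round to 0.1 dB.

-20.3 dB

At ω = 101 rad/s:
pole (1 + j101·0.04) = 1 + j4.04 → |·| ≈ 4.1619, ∠ ≈ 76.10°
|T| = 0.4 · 1 / (4.1619) ≈ 0.09611
Gain = 20 log₁₀(0.09611) ≈ -20.34 dB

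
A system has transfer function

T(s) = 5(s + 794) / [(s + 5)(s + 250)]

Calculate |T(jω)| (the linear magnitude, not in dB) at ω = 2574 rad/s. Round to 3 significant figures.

At s = jω = j2574:
zero (s+794): 794 + j2574 → |·| = √(794²+2574²) = √7255912 ≈ 2693.7, ∠ = arctan(2574/794) ≈ 72.86°
pole (s+5): 5 + j2574 → |·| = √(5²+2574²) = √6625501 ≈ 2574, ∠ = arctan(2574/5) ≈ 89.89°
pole (s+250): 250 + j2574 → |·| = √(250²+2574²) = √6687976 ≈ 2586.1, ∠ = arctan(2574/250) ≈ 84.45°
|T| = 5 · 2693.7 / 6.6566e+06 ≈ 0.0020233

0.00202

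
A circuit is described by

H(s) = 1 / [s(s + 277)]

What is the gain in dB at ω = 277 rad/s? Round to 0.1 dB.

At s = jω = j277:
pole (s+277): 277 + j277 → |·| = √(277²+277²) = √153458 ≈ 391.74, ∠ = arctan(277/277) ≈ 45.00°
pole at origin: |s| = 277, ∠ = 90.00° (in denominator)
|H| = 1 / 1.0851e+05 ≈ 9.2157e-06
Gain = 20 log₁₀(9.2157e-06) ≈ -100.71 dB

-100.7 dB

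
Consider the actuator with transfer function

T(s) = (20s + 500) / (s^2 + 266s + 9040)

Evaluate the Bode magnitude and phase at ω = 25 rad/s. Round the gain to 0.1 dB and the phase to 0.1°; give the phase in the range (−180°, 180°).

-23.6 dB, 6.7°

Substitute s = j25:
Numerator: 20(j25) + 500 = 500 + j500
Denominator: (j25)^2 + 266(j25) + 9040 = 8415 + j6650
|N| = √(500² + 500²) ≈ 707.11, ∠N ≈ 45.00°
|D| = √(8415² + 6650²) ≈ 10725, ∠D ≈ 38.32°
|T| = 707.11 / 10725 ≈ 0.065931
Gain = 20 log₁₀(0.065931) ≈ -23.62 dB
∠T = 45.00° − 38.32° = 6.68°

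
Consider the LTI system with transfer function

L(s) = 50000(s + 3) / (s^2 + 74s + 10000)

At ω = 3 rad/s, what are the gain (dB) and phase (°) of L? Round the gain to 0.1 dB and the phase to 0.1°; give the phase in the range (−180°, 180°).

26.5 dB, 43.7°

At s = jω = j3:
zero (s+3): 3 + j3 → |·| = √(3²+3²) = √18 ≈ 4.2426, ∠ = arctan(3/3) ≈ 45.00°
quadratic: (j3)² + 74·j3 + 10000 = 9991 + j222 → |·| ≈ 9993.5, ∠ ≈ 1.27°
|L| = 50000 · 4.2426 / 9993.5 ≈ 21.227
Gain = 20 log₁₀(21.227) ≈ 26.54 dB
∠L = 45.00° − 1.27° = 43.73°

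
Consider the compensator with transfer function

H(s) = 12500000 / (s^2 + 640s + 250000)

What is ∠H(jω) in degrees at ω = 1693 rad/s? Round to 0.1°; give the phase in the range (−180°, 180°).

-157.5°

At s = jω = j1693:
quadratic: (j1693)² + 640·j1693 + 250000 = -2616249 + j1083520 → |·| ≈ 2.8317e+06, ∠ ≈ 157.50°
∠H = 0.00° − 157.50° = -157.50°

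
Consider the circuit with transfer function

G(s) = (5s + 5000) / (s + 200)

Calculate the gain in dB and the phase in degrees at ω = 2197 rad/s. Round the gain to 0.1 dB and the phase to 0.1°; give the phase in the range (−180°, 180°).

Substitute s = j2197:
Numerator: 5(j2197) + 5000 = 5000 + j10985
Denominator: (j2197) + 200 = 200 + j2197
|N| = √(5000² + 10985²) ≈ 12069, ∠N ≈ 65.53°
|D| = √(200² + 2197²) ≈ 2206.1, ∠D ≈ 84.80°
|G| = 12069 / 2206.1 ≈ 5.4707
Gain = 20 log₁₀(5.4707) ≈ 14.76 dB
∠G = 65.53° − 84.80° = -19.27°

14.8 dB, -19.3°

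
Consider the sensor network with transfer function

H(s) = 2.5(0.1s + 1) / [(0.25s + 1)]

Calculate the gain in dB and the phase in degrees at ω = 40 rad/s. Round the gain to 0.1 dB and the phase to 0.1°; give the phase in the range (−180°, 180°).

0.2 dB, -8.3°

At ω = 40 rad/s:
zero (1 + j40·0.1) = 1 + j4 → |·| ≈ 4.1231, ∠ ≈ 75.96°
pole (1 + j40·0.25) = 1 + j10 → |·| ≈ 10.05, ∠ ≈ 84.29°
|H| = 2.5 · 4.1231 / (10.05) ≈ 1.0256
Gain = 20 log₁₀(1.0256) ≈ 0.22 dB
∠H = (75.96°) − (84.29°) = -8.33°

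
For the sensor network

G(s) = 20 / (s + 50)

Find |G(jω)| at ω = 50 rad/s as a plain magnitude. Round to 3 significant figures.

0.283

At s = jω = j50:
pole (s+50): 50 + j50 → |·| = √(50²+50²) = √5000 ≈ 70.711, ∠ = arctan(50/50) ≈ 45.00°
|G| = 20 / 70.711 ≈ 0.28284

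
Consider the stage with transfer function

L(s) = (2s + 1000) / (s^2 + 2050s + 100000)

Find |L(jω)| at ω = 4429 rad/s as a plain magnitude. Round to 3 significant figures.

Substitute s = j4429:
Numerator: 2(j4429) + 1000 = 1000 + j8858
Denominator: (j4429)^2 + 2050(j4429) + 100000 = -19516041 + j9079450
|N| = √(1000² + 8858²) ≈ 8914.3, ∠N ≈ 83.56°
|D| = √(19516041² + 9079450²) ≈ 2.1525e+07, ∠D ≈ 155.05°
|L| = 8914.3 / 2.1525e+07 ≈ 0.00041414

0.000414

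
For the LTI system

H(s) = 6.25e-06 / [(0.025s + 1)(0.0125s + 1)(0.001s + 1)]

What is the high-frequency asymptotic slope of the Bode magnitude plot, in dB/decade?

-60 dB/decade

Each pole contributes −20 dB/decade at high frequency; each zero contributes +20 dB/decade.
Net: 0 zero(s) − 3 pole(s) → -60 dB/decade.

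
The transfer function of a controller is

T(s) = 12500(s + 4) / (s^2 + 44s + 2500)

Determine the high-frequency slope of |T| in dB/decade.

Each pole contributes −20 dB/decade at high frequency; each zero contributes +20 dB/decade.
Net: 1 zero(s) − 2 pole(s) → -20 dB/decade.

-20 dB/decade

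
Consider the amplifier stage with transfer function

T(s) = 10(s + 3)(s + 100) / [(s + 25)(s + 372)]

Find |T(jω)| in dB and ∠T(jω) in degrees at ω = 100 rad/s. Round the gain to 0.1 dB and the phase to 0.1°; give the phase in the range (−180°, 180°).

At s = jω = j100:
zero (s+3): 3 + j100 → |·| = √(3²+100²) = √10009 ≈ 100.04, ∠ = arctan(100/3) ≈ 88.28°
zero (s+100): 100 + j100 → |·| = √(100²+100²) = √20000 ≈ 141.42, ∠ = arctan(100/100) ≈ 45.00°
pole (s+25): 25 + j100 → |·| = √(25²+100²) = √10625 ≈ 103.08, ∠ = arctan(100/25) ≈ 75.96°
pole (s+372): 372 + j100 → |·| = √(372²+100²) = √148384 ≈ 385.21, ∠ = arctan(100/372) ≈ 15.05°
|T| = 10 · 14148 / 39707 ≈ 3.5631
Gain = 20 log₁₀(3.5631) ≈ 11.04 dB
∠T = 133.28° − 91.01° = 42.27°

11.0 dB, 42.3°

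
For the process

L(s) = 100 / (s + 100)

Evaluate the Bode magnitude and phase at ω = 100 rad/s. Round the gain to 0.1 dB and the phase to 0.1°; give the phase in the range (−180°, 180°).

-3.0 dB, -45.0°

At s = jω = j100:
pole (s+100): 100 + j100 → |·| = √(100²+100²) = √20000 ≈ 141.42, ∠ = arctan(100/100) ≈ 45.00°
|L| = 100 / 141.42 ≈ 0.70711
Gain = 20 log₁₀(0.70711) ≈ -3.01 dB
∠L = 0.00° − 45.00° = -45.00°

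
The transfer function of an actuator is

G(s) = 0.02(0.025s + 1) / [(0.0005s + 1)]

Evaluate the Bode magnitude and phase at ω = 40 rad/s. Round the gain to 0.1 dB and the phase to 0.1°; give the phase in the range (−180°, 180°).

-31.0 dB, 43.9°

At ω = 40 rad/s:
zero (1 + j40·0.025) = 1 + j1 → |·| ≈ 1.4142, ∠ ≈ 45.00°
pole (1 + j40·0.0005) = 1 + j0.02 → |·| ≈ 1.0002, ∠ ≈ 1.15°
|G| = 0.02 · 1.4142 / (1.0002) ≈ 0.028278
Gain = 20 log₁₀(0.028278) ≈ -30.97 dB
∠G = (45.00°) − (1.15°) = 43.85°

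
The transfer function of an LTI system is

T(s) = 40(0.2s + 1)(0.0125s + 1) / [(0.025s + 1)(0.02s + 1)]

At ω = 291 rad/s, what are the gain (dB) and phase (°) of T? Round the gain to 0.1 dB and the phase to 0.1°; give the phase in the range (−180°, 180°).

46.1 dB, 1.2°

At ω = 291 rad/s:
zero (1 + j291·0.2) = 1 + j58.2 → |·| ≈ 58.209, ∠ ≈ 89.02°
zero (1 + j291·0.0125) = 1 + j3.6375 → |·| ≈ 3.7725, ∠ ≈ 74.63°
pole (1 + j291·0.025) = 1 + j7.275 → |·| ≈ 7.3434, ∠ ≈ 82.17°
pole (1 + j291·0.02) = 1 + j5.82 → |·| ≈ 5.9053, ∠ ≈ 80.25°
|T| = 40 · 58.209 · 3.7725 / (7.3434 · 5.9053) ≈ 202.55
Gain = 20 log₁₀(202.55) ≈ 46.13 dB
∠T = (89.02° + 74.63°) − (82.17° + 80.25°) = 1.23°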